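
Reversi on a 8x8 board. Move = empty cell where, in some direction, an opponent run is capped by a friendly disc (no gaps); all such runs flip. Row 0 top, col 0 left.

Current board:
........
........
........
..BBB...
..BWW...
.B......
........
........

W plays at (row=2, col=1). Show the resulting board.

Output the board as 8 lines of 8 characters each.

Answer: ........
........
.W......
..WBB...
..BWW...
.B......
........
........

Derivation:
Place W at (2,1); scan 8 dirs for brackets.
Dir NW: first cell '.' (not opp) -> no flip
Dir N: first cell '.' (not opp) -> no flip
Dir NE: first cell '.' (not opp) -> no flip
Dir W: first cell '.' (not opp) -> no flip
Dir E: first cell '.' (not opp) -> no flip
Dir SW: first cell '.' (not opp) -> no flip
Dir S: first cell '.' (not opp) -> no flip
Dir SE: opp run (3,2) capped by W -> flip
All flips: (3,2)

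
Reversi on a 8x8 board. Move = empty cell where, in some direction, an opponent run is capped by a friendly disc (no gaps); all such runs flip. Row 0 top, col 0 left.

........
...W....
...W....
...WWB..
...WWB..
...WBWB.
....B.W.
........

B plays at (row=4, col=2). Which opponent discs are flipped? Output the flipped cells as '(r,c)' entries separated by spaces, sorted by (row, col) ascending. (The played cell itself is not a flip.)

Answer: (4,3) (4,4) (5,3)

Derivation:
Dir NW: first cell '.' (not opp) -> no flip
Dir N: first cell '.' (not opp) -> no flip
Dir NE: opp run (3,3), next='.' -> no flip
Dir W: first cell '.' (not opp) -> no flip
Dir E: opp run (4,3) (4,4) capped by B -> flip
Dir SW: first cell '.' (not opp) -> no flip
Dir S: first cell '.' (not opp) -> no flip
Dir SE: opp run (5,3) capped by B -> flip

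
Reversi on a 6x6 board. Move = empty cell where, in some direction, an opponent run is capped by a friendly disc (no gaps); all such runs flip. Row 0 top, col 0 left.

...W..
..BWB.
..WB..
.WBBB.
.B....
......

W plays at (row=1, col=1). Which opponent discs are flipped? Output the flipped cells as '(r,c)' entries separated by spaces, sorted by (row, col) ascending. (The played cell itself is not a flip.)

Dir NW: first cell '.' (not opp) -> no flip
Dir N: first cell '.' (not opp) -> no flip
Dir NE: first cell '.' (not opp) -> no flip
Dir W: first cell '.' (not opp) -> no flip
Dir E: opp run (1,2) capped by W -> flip
Dir SW: first cell '.' (not opp) -> no flip
Dir S: first cell '.' (not opp) -> no flip
Dir SE: first cell 'W' (not opp) -> no flip

Answer: (1,2)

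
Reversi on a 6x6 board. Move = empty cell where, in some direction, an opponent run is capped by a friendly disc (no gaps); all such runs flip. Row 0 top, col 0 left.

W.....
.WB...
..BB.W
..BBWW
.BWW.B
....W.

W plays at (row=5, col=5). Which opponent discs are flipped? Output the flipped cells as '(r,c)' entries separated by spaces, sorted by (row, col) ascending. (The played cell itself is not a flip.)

Dir NW: first cell '.' (not opp) -> no flip
Dir N: opp run (4,5) capped by W -> flip
Dir NE: edge -> no flip
Dir W: first cell 'W' (not opp) -> no flip
Dir E: edge -> no flip
Dir SW: edge -> no flip
Dir S: edge -> no flip
Dir SE: edge -> no flip

Answer: (4,5)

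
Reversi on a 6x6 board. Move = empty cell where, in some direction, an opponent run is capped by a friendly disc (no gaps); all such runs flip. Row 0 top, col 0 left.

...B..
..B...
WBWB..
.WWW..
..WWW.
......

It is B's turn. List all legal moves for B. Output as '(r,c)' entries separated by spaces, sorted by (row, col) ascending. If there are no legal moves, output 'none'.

Answer: (4,1) (5,2) (5,3) (5,4)

Derivation:
(1,0): no bracket -> illegal
(1,1): no bracket -> illegal
(1,3): no bracket -> illegal
(2,4): no bracket -> illegal
(3,0): no bracket -> illegal
(3,4): no bracket -> illegal
(3,5): no bracket -> illegal
(4,0): no bracket -> illegal
(4,1): flips 2 -> legal
(4,5): no bracket -> illegal
(5,1): no bracket -> illegal
(5,2): flips 3 -> legal
(5,3): flips 2 -> legal
(5,4): flips 2 -> legal
(5,5): no bracket -> illegal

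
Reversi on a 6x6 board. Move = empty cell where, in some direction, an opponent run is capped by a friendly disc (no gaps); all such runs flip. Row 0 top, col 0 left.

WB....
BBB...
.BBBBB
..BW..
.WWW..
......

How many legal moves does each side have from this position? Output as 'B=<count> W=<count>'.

Answer: B=7 W=6

Derivation:
-- B to move --
(3,0): no bracket -> illegal
(3,1): no bracket -> illegal
(3,4): flips 1 -> legal
(4,0): no bracket -> illegal
(4,4): flips 1 -> legal
(5,0): flips 1 -> legal
(5,1): flips 2 -> legal
(5,2): flips 1 -> legal
(5,3): flips 2 -> legal
(5,4): flips 1 -> legal
B mobility = 7
-- W to move --
(0,2): flips 4 -> legal
(0,3): no bracket -> illegal
(1,3): flips 1 -> legal
(1,4): flips 2 -> legal
(1,5): flips 1 -> legal
(2,0): flips 1 -> legal
(3,0): no bracket -> illegal
(3,1): flips 1 -> legal
(3,4): no bracket -> illegal
(3,5): no bracket -> illegal
W mobility = 6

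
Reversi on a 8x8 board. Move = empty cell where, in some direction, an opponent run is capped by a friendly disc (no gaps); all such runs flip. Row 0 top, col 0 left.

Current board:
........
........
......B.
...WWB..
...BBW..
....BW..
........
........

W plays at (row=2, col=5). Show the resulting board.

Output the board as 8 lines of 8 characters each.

Place W at (2,5); scan 8 dirs for brackets.
Dir NW: first cell '.' (not opp) -> no flip
Dir N: first cell '.' (not opp) -> no flip
Dir NE: first cell '.' (not opp) -> no flip
Dir W: first cell '.' (not opp) -> no flip
Dir E: opp run (2,6), next='.' -> no flip
Dir SW: first cell 'W' (not opp) -> no flip
Dir S: opp run (3,5) capped by W -> flip
Dir SE: first cell '.' (not opp) -> no flip
All flips: (3,5)

Answer: ........
........
.....WB.
...WWW..
...BBW..
....BW..
........
........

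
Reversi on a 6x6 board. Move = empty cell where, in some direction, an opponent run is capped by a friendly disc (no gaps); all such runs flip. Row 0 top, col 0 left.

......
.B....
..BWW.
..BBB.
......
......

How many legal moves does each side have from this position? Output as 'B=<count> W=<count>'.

Answer: B=5 W=6

Derivation:
-- B to move --
(1,2): flips 1 -> legal
(1,3): flips 1 -> legal
(1,4): flips 2 -> legal
(1,5): flips 1 -> legal
(2,5): flips 2 -> legal
(3,5): no bracket -> illegal
B mobility = 5
-- W to move --
(0,0): no bracket -> illegal
(0,1): no bracket -> illegal
(0,2): no bracket -> illegal
(1,0): no bracket -> illegal
(1,2): no bracket -> illegal
(1,3): no bracket -> illegal
(2,0): no bracket -> illegal
(2,1): flips 1 -> legal
(2,5): no bracket -> illegal
(3,1): no bracket -> illegal
(3,5): no bracket -> illegal
(4,1): flips 1 -> legal
(4,2): flips 1 -> legal
(4,3): flips 1 -> legal
(4,4): flips 1 -> legal
(4,5): flips 1 -> legal
W mobility = 6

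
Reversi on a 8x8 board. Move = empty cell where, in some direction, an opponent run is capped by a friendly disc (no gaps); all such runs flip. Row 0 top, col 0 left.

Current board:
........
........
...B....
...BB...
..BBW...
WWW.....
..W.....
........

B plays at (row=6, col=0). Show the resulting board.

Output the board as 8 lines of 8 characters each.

Place B at (6,0); scan 8 dirs for brackets.
Dir NW: edge -> no flip
Dir N: opp run (5,0), next='.' -> no flip
Dir NE: opp run (5,1) capped by B -> flip
Dir W: edge -> no flip
Dir E: first cell '.' (not opp) -> no flip
Dir SW: edge -> no flip
Dir S: first cell '.' (not opp) -> no flip
Dir SE: first cell '.' (not opp) -> no flip
All flips: (5,1)

Answer: ........
........
...B....
...BB...
..BBW...
WBW.....
B.W.....
........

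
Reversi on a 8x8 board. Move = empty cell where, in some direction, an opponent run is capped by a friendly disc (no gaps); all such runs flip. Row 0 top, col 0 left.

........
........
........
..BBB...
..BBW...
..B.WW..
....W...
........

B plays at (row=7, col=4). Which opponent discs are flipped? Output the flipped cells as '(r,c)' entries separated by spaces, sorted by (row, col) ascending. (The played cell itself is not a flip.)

Answer: (4,4) (5,4) (6,4)

Derivation:
Dir NW: first cell '.' (not opp) -> no flip
Dir N: opp run (6,4) (5,4) (4,4) capped by B -> flip
Dir NE: first cell '.' (not opp) -> no flip
Dir W: first cell '.' (not opp) -> no flip
Dir E: first cell '.' (not opp) -> no flip
Dir SW: edge -> no flip
Dir S: edge -> no flip
Dir SE: edge -> no flip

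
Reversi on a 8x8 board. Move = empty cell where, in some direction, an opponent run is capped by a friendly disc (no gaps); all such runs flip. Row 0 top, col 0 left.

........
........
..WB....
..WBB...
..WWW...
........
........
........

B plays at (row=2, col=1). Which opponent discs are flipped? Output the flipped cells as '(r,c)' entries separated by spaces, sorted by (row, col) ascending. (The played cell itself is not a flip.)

Dir NW: first cell '.' (not opp) -> no flip
Dir N: first cell '.' (not opp) -> no flip
Dir NE: first cell '.' (not opp) -> no flip
Dir W: first cell '.' (not opp) -> no flip
Dir E: opp run (2,2) capped by B -> flip
Dir SW: first cell '.' (not opp) -> no flip
Dir S: first cell '.' (not opp) -> no flip
Dir SE: opp run (3,2) (4,3), next='.' -> no flip

Answer: (2,2)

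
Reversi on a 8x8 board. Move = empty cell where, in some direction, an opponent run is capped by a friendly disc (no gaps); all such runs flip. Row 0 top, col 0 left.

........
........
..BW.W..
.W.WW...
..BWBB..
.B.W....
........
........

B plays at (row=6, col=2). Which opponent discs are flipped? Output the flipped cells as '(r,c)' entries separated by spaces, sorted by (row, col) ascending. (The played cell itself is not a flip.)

Dir NW: first cell 'B' (not opp) -> no flip
Dir N: first cell '.' (not opp) -> no flip
Dir NE: opp run (5,3) capped by B -> flip
Dir W: first cell '.' (not opp) -> no flip
Dir E: first cell '.' (not opp) -> no flip
Dir SW: first cell '.' (not opp) -> no flip
Dir S: first cell '.' (not opp) -> no flip
Dir SE: first cell '.' (not opp) -> no flip

Answer: (5,3)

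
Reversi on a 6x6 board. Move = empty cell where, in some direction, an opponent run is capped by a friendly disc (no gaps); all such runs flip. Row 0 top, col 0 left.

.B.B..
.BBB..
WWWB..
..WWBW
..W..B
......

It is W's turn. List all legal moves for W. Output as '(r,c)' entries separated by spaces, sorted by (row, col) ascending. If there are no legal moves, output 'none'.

(0,0): flips 1 -> legal
(0,2): flips 2 -> legal
(0,4): flips 1 -> legal
(1,0): no bracket -> illegal
(1,4): flips 1 -> legal
(2,4): flips 1 -> legal
(2,5): no bracket -> illegal
(4,3): no bracket -> illegal
(4,4): no bracket -> illegal
(5,4): no bracket -> illegal
(5,5): flips 1 -> legal

Answer: (0,0) (0,2) (0,4) (1,4) (2,4) (5,5)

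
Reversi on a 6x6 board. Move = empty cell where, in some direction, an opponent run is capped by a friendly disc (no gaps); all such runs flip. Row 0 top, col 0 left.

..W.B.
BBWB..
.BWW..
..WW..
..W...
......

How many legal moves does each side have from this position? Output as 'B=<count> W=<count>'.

-- B to move --
(0,1): no bracket -> illegal
(0,3): flips 1 -> legal
(1,4): no bracket -> illegal
(2,4): flips 2 -> legal
(3,1): flips 1 -> legal
(3,4): no bracket -> illegal
(4,1): no bracket -> illegal
(4,3): flips 3 -> legal
(4,4): flips 2 -> legal
(5,1): no bracket -> illegal
(5,2): no bracket -> illegal
(5,3): no bracket -> illegal
B mobility = 5
-- W to move --
(0,0): flips 1 -> legal
(0,1): no bracket -> illegal
(0,3): flips 1 -> legal
(0,5): no bracket -> illegal
(1,4): flips 1 -> legal
(1,5): no bracket -> illegal
(2,0): flips 2 -> legal
(2,4): flips 1 -> legal
(3,0): flips 1 -> legal
(3,1): no bracket -> illegal
W mobility = 6

Answer: B=5 W=6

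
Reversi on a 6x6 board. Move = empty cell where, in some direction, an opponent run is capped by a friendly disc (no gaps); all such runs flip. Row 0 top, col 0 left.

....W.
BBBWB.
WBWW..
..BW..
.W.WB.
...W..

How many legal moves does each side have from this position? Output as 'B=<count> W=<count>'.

-- B to move --
(0,2): no bracket -> illegal
(0,3): no bracket -> illegal
(0,5): no bracket -> illegal
(1,5): no bracket -> illegal
(2,4): flips 2 -> legal
(3,0): flips 1 -> legal
(3,1): no bracket -> illegal
(3,4): flips 2 -> legal
(4,0): no bracket -> illegal
(4,2): flips 1 -> legal
(5,0): flips 1 -> legal
(5,1): no bracket -> illegal
(5,2): no bracket -> illegal
(5,4): flips 1 -> legal
B mobility = 6
-- W to move --
(0,0): flips 2 -> legal
(0,1): flips 1 -> legal
(0,2): flips 2 -> legal
(0,3): no bracket -> illegal
(0,5): flips 1 -> legal
(1,5): flips 1 -> legal
(2,4): flips 1 -> legal
(2,5): no bracket -> illegal
(3,0): no bracket -> illegal
(3,1): flips 1 -> legal
(3,4): no bracket -> illegal
(3,5): flips 1 -> legal
(4,2): flips 1 -> legal
(4,5): flips 1 -> legal
(5,4): no bracket -> illegal
(5,5): flips 1 -> legal
W mobility = 11

Answer: B=6 W=11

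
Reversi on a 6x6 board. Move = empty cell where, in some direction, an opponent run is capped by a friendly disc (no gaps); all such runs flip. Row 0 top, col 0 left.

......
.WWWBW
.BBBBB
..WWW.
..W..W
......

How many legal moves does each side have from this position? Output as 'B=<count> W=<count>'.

-- B to move --
(0,0): flips 1 -> legal
(0,1): flips 2 -> legal
(0,2): flips 2 -> legal
(0,3): flips 2 -> legal
(0,4): flips 1 -> legal
(0,5): flips 1 -> legal
(1,0): flips 3 -> legal
(2,0): no bracket -> illegal
(3,1): no bracket -> illegal
(3,5): no bracket -> illegal
(4,1): flips 1 -> legal
(4,3): flips 3 -> legal
(4,4): flips 2 -> legal
(5,1): flips 2 -> legal
(5,2): flips 2 -> legal
(5,3): no bracket -> illegal
(5,4): no bracket -> illegal
(5,5): no bracket -> illegal
B mobility = 12
-- W to move --
(0,3): no bracket -> illegal
(0,4): flips 2 -> legal
(0,5): flips 2 -> legal
(1,0): flips 1 -> legal
(2,0): no bracket -> illegal
(3,0): flips 1 -> legal
(3,1): flips 2 -> legal
(3,5): flips 2 -> legal
W mobility = 6

Answer: B=12 W=6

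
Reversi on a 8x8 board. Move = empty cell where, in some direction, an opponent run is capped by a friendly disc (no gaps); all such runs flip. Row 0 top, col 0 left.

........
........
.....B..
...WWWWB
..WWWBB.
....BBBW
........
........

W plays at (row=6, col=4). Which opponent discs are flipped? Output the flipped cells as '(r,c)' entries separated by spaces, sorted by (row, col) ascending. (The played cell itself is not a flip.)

Dir NW: first cell '.' (not opp) -> no flip
Dir N: opp run (5,4) capped by W -> flip
Dir NE: opp run (5,5) (4,6) (3,7), next=edge -> no flip
Dir W: first cell '.' (not opp) -> no flip
Dir E: first cell '.' (not opp) -> no flip
Dir SW: first cell '.' (not opp) -> no flip
Dir S: first cell '.' (not opp) -> no flip
Dir SE: first cell '.' (not opp) -> no flip

Answer: (5,4)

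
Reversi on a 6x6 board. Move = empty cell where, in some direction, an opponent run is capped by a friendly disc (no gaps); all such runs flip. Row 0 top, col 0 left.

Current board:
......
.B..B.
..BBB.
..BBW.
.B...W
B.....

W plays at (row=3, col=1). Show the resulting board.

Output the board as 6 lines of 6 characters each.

Answer: ......
.B..B.
..BBB.
.WWWW.
.B...W
B.....

Derivation:
Place W at (3,1); scan 8 dirs for brackets.
Dir NW: first cell '.' (not opp) -> no flip
Dir N: first cell '.' (not opp) -> no flip
Dir NE: opp run (2,2), next='.' -> no flip
Dir W: first cell '.' (not opp) -> no flip
Dir E: opp run (3,2) (3,3) capped by W -> flip
Dir SW: first cell '.' (not opp) -> no flip
Dir S: opp run (4,1), next='.' -> no flip
Dir SE: first cell '.' (not opp) -> no flip
All flips: (3,2) (3,3)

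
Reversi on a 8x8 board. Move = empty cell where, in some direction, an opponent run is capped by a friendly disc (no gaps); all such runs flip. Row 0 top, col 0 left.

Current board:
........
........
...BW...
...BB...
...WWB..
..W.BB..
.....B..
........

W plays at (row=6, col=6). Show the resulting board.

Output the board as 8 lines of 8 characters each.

Answer: ........
........
...BW...
...BB...
...WWB..
..W.BW..
.....BW.
........

Derivation:
Place W at (6,6); scan 8 dirs for brackets.
Dir NW: opp run (5,5) capped by W -> flip
Dir N: first cell '.' (not opp) -> no flip
Dir NE: first cell '.' (not opp) -> no flip
Dir W: opp run (6,5), next='.' -> no flip
Dir E: first cell '.' (not opp) -> no flip
Dir SW: first cell '.' (not opp) -> no flip
Dir S: first cell '.' (not opp) -> no flip
Dir SE: first cell '.' (not opp) -> no flip
All flips: (5,5)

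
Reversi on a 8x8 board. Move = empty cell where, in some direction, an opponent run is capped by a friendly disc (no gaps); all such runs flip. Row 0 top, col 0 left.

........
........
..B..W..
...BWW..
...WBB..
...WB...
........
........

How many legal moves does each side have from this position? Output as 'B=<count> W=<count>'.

-- B to move --
(1,4): no bracket -> illegal
(1,5): flips 2 -> legal
(1,6): no bracket -> illegal
(2,3): flips 1 -> legal
(2,4): flips 1 -> legal
(2,6): flips 1 -> legal
(3,2): flips 1 -> legal
(3,6): flips 2 -> legal
(4,2): flips 1 -> legal
(4,6): no bracket -> illegal
(5,2): flips 1 -> legal
(6,2): flips 1 -> legal
(6,3): flips 2 -> legal
(6,4): no bracket -> illegal
B mobility = 10
-- W to move --
(1,1): no bracket -> illegal
(1,2): no bracket -> illegal
(1,3): no bracket -> illegal
(2,1): no bracket -> illegal
(2,3): flips 1 -> legal
(2,4): no bracket -> illegal
(3,1): no bracket -> illegal
(3,2): flips 1 -> legal
(3,6): no bracket -> illegal
(4,2): no bracket -> illegal
(4,6): flips 2 -> legal
(5,5): flips 2 -> legal
(5,6): flips 1 -> legal
(6,3): no bracket -> illegal
(6,4): flips 2 -> legal
(6,5): flips 1 -> legal
W mobility = 7

Answer: B=10 W=7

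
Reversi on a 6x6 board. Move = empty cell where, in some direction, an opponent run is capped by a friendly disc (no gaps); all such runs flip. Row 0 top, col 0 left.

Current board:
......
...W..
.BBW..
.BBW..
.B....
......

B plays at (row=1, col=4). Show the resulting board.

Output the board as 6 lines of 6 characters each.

Answer: ......
...WB.
.BBB..
.BBW..
.B....
......

Derivation:
Place B at (1,4); scan 8 dirs for brackets.
Dir NW: first cell '.' (not opp) -> no flip
Dir N: first cell '.' (not opp) -> no flip
Dir NE: first cell '.' (not opp) -> no flip
Dir W: opp run (1,3), next='.' -> no flip
Dir E: first cell '.' (not opp) -> no flip
Dir SW: opp run (2,3) capped by B -> flip
Dir S: first cell '.' (not opp) -> no flip
Dir SE: first cell '.' (not opp) -> no flip
All flips: (2,3)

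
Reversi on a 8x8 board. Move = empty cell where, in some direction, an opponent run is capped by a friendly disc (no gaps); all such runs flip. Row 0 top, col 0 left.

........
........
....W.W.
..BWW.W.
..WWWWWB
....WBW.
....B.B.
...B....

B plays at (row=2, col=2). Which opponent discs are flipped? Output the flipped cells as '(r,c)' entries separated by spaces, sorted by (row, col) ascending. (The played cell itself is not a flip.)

Dir NW: first cell '.' (not opp) -> no flip
Dir N: first cell '.' (not opp) -> no flip
Dir NE: first cell '.' (not opp) -> no flip
Dir W: first cell '.' (not opp) -> no flip
Dir E: first cell '.' (not opp) -> no flip
Dir SW: first cell '.' (not opp) -> no flip
Dir S: first cell 'B' (not opp) -> no flip
Dir SE: opp run (3,3) (4,4) capped by B -> flip

Answer: (3,3) (4,4)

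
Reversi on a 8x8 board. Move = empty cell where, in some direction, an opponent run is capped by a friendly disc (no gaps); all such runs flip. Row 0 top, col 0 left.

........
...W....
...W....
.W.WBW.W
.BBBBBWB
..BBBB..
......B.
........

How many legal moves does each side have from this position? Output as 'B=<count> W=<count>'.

Answer: B=11 W=9

Derivation:
-- B to move --
(0,2): no bracket -> illegal
(0,3): flips 3 -> legal
(0,4): no bracket -> illegal
(1,2): flips 1 -> legal
(1,4): no bracket -> illegal
(2,0): flips 1 -> legal
(2,1): flips 1 -> legal
(2,2): flips 1 -> legal
(2,4): flips 1 -> legal
(2,5): flips 1 -> legal
(2,6): flips 1 -> legal
(2,7): flips 1 -> legal
(3,0): no bracket -> illegal
(3,2): flips 1 -> legal
(3,6): flips 1 -> legal
(4,0): no bracket -> illegal
(5,6): no bracket -> illegal
(5,7): no bracket -> illegal
B mobility = 11
-- W to move --
(2,4): no bracket -> illegal
(2,5): no bracket -> illegal
(3,0): no bracket -> illegal
(3,2): no bracket -> illegal
(3,6): no bracket -> illegal
(4,0): flips 5 -> legal
(5,0): no bracket -> illegal
(5,1): flips 2 -> legal
(5,6): flips 2 -> legal
(5,7): flips 1 -> legal
(6,1): no bracket -> illegal
(6,2): flips 2 -> legal
(6,3): flips 2 -> legal
(6,4): flips 3 -> legal
(6,5): flips 2 -> legal
(6,7): no bracket -> illegal
(7,5): no bracket -> illegal
(7,6): no bracket -> illegal
(7,7): flips 3 -> legal
W mobility = 9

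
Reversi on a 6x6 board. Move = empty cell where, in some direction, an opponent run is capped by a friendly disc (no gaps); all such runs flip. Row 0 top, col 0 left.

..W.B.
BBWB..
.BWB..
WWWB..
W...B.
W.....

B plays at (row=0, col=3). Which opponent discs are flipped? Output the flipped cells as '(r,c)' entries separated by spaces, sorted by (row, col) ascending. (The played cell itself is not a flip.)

Answer: (1,2)

Derivation:
Dir NW: edge -> no flip
Dir N: edge -> no flip
Dir NE: edge -> no flip
Dir W: opp run (0,2), next='.' -> no flip
Dir E: first cell 'B' (not opp) -> no flip
Dir SW: opp run (1,2) capped by B -> flip
Dir S: first cell 'B' (not opp) -> no flip
Dir SE: first cell '.' (not opp) -> no flip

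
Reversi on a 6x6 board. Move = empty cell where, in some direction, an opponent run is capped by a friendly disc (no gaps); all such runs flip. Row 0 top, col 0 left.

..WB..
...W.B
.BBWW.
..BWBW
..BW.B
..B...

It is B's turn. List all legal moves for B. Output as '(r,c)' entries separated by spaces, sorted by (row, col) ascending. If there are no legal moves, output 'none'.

(0,1): flips 1 -> legal
(0,4): flips 1 -> legal
(1,1): no bracket -> illegal
(1,2): flips 1 -> legal
(1,4): flips 2 -> legal
(2,5): flips 3 -> legal
(4,4): flips 2 -> legal
(5,3): flips 4 -> legal
(5,4): flips 1 -> legal

Answer: (0,1) (0,4) (1,2) (1,4) (2,5) (4,4) (5,3) (5,4)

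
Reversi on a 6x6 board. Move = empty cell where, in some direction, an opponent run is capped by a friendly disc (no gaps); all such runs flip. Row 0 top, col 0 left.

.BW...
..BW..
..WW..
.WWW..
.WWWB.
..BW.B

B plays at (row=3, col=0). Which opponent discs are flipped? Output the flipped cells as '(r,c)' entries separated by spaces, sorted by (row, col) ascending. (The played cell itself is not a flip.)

Answer: (4,1)

Derivation:
Dir NW: edge -> no flip
Dir N: first cell '.' (not opp) -> no flip
Dir NE: first cell '.' (not opp) -> no flip
Dir W: edge -> no flip
Dir E: opp run (3,1) (3,2) (3,3), next='.' -> no flip
Dir SW: edge -> no flip
Dir S: first cell '.' (not opp) -> no flip
Dir SE: opp run (4,1) capped by B -> flip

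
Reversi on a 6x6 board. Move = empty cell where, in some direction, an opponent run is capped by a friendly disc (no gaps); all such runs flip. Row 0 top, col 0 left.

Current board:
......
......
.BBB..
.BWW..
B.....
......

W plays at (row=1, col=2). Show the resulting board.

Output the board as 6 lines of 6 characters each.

Answer: ......
..W...
.BWB..
.BWW..
B.....
......

Derivation:
Place W at (1,2); scan 8 dirs for brackets.
Dir NW: first cell '.' (not opp) -> no flip
Dir N: first cell '.' (not opp) -> no flip
Dir NE: first cell '.' (not opp) -> no flip
Dir W: first cell '.' (not opp) -> no flip
Dir E: first cell '.' (not opp) -> no flip
Dir SW: opp run (2,1), next='.' -> no flip
Dir S: opp run (2,2) capped by W -> flip
Dir SE: opp run (2,3), next='.' -> no flip
All flips: (2,2)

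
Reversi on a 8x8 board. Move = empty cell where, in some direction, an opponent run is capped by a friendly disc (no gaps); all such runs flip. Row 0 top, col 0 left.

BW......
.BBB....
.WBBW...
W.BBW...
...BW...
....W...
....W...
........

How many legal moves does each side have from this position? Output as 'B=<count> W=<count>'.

-- B to move --
(0,2): flips 1 -> legal
(1,0): flips 1 -> legal
(1,4): no bracket -> illegal
(1,5): flips 1 -> legal
(2,0): flips 1 -> legal
(2,5): flips 2 -> legal
(3,1): flips 1 -> legal
(3,5): flips 2 -> legal
(4,0): no bracket -> illegal
(4,1): no bracket -> illegal
(4,5): flips 2 -> legal
(5,3): no bracket -> illegal
(5,5): flips 1 -> legal
(6,3): no bracket -> illegal
(6,5): flips 1 -> legal
(7,3): no bracket -> illegal
(7,4): no bracket -> illegal
(7,5): no bracket -> illegal
B mobility = 10
-- W to move --
(0,2): flips 1 -> legal
(0,3): flips 1 -> legal
(0,4): no bracket -> illegal
(1,0): no bracket -> illegal
(1,4): no bracket -> illegal
(2,0): no bracket -> illegal
(3,1): flips 2 -> legal
(4,1): no bracket -> illegal
(4,2): flips 2 -> legal
(5,2): flips 1 -> legal
(5,3): no bracket -> illegal
W mobility = 5

Answer: B=10 W=5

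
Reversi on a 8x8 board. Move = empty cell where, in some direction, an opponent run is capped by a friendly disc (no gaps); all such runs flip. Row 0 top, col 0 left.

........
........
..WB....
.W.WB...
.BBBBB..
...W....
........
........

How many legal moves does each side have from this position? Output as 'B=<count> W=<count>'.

-- B to move --
(1,1): flips 2 -> legal
(1,2): no bracket -> illegal
(1,3): no bracket -> illegal
(2,0): flips 1 -> legal
(2,1): flips 2 -> legal
(2,4): flips 1 -> legal
(3,0): no bracket -> illegal
(3,2): flips 1 -> legal
(4,0): no bracket -> illegal
(5,2): no bracket -> illegal
(5,4): no bracket -> illegal
(6,2): flips 1 -> legal
(6,3): flips 1 -> legal
(6,4): flips 1 -> legal
B mobility = 8
-- W to move --
(1,2): no bracket -> illegal
(1,3): flips 1 -> legal
(1,4): no bracket -> illegal
(2,4): flips 1 -> legal
(2,5): no bracket -> illegal
(3,0): no bracket -> illegal
(3,2): no bracket -> illegal
(3,5): flips 2 -> legal
(3,6): no bracket -> illegal
(4,0): no bracket -> illegal
(4,6): no bracket -> illegal
(5,0): no bracket -> illegal
(5,1): flips 2 -> legal
(5,2): no bracket -> illegal
(5,4): no bracket -> illegal
(5,5): flips 1 -> legal
(5,6): no bracket -> illegal
W mobility = 5

Answer: B=8 W=5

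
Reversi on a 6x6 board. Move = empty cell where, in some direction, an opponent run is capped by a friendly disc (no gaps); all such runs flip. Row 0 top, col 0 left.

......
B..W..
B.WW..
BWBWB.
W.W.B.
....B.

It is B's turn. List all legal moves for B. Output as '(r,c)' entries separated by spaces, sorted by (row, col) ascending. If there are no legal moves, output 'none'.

(0,2): no bracket -> illegal
(0,3): no bracket -> illegal
(0,4): no bracket -> illegal
(1,1): flips 2 -> legal
(1,2): flips 2 -> legal
(1,4): flips 1 -> legal
(2,1): no bracket -> illegal
(2,4): no bracket -> illegal
(4,1): no bracket -> illegal
(4,3): no bracket -> illegal
(5,0): flips 1 -> legal
(5,1): no bracket -> illegal
(5,2): flips 1 -> legal
(5,3): flips 2 -> legal

Answer: (1,1) (1,2) (1,4) (5,0) (5,2) (5,3)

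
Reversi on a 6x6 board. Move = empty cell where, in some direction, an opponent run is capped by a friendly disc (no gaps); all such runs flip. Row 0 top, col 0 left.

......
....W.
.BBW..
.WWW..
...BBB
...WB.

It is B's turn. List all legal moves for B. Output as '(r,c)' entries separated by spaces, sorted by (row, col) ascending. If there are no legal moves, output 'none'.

(0,3): no bracket -> illegal
(0,4): no bracket -> illegal
(0,5): no bracket -> illegal
(1,2): no bracket -> illegal
(1,3): flips 2 -> legal
(1,5): no bracket -> illegal
(2,0): no bracket -> illegal
(2,4): flips 1 -> legal
(2,5): no bracket -> illegal
(3,0): no bracket -> illegal
(3,4): no bracket -> illegal
(4,0): flips 1 -> legal
(4,1): flips 1 -> legal
(4,2): flips 1 -> legal
(5,2): flips 1 -> legal

Answer: (1,3) (2,4) (4,0) (4,1) (4,2) (5,2)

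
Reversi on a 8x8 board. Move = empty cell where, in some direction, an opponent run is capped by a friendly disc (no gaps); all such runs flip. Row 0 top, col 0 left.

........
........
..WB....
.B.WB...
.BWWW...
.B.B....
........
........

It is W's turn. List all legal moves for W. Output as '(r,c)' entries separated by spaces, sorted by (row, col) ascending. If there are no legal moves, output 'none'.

(1,2): no bracket -> illegal
(1,3): flips 1 -> legal
(1,4): no bracket -> illegal
(2,0): flips 1 -> legal
(2,1): no bracket -> illegal
(2,4): flips 2 -> legal
(2,5): flips 1 -> legal
(3,0): no bracket -> illegal
(3,2): no bracket -> illegal
(3,5): flips 1 -> legal
(4,0): flips 2 -> legal
(4,5): no bracket -> illegal
(5,0): no bracket -> illegal
(5,2): no bracket -> illegal
(5,4): no bracket -> illegal
(6,0): flips 1 -> legal
(6,1): no bracket -> illegal
(6,2): flips 1 -> legal
(6,3): flips 1 -> legal
(6,4): flips 1 -> legal

Answer: (1,3) (2,0) (2,4) (2,5) (3,5) (4,0) (6,0) (6,2) (6,3) (6,4)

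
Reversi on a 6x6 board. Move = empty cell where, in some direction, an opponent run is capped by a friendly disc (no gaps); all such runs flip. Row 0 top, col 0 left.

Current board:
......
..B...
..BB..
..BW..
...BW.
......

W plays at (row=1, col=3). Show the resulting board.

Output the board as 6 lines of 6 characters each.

Answer: ......
..BW..
..BW..
..BW..
...BW.
......

Derivation:
Place W at (1,3); scan 8 dirs for brackets.
Dir NW: first cell '.' (not opp) -> no flip
Dir N: first cell '.' (not opp) -> no flip
Dir NE: first cell '.' (not opp) -> no flip
Dir W: opp run (1,2), next='.' -> no flip
Dir E: first cell '.' (not opp) -> no flip
Dir SW: opp run (2,2), next='.' -> no flip
Dir S: opp run (2,3) capped by W -> flip
Dir SE: first cell '.' (not opp) -> no flip
All flips: (2,3)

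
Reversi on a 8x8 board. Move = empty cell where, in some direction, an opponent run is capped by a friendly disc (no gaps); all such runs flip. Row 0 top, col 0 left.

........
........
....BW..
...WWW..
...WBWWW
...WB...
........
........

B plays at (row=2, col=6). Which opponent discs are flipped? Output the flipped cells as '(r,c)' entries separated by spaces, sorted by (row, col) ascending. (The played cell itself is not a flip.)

Dir NW: first cell '.' (not opp) -> no flip
Dir N: first cell '.' (not opp) -> no flip
Dir NE: first cell '.' (not opp) -> no flip
Dir W: opp run (2,5) capped by B -> flip
Dir E: first cell '.' (not opp) -> no flip
Dir SW: opp run (3,5) capped by B -> flip
Dir S: first cell '.' (not opp) -> no flip
Dir SE: first cell '.' (not opp) -> no flip

Answer: (2,5) (3,5)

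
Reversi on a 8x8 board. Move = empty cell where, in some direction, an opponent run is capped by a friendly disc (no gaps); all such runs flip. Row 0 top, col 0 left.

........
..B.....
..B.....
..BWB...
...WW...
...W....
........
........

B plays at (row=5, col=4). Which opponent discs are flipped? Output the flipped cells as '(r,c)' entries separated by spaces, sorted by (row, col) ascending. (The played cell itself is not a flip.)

Dir NW: opp run (4,3) capped by B -> flip
Dir N: opp run (4,4) capped by B -> flip
Dir NE: first cell '.' (not opp) -> no flip
Dir W: opp run (5,3), next='.' -> no flip
Dir E: first cell '.' (not opp) -> no flip
Dir SW: first cell '.' (not opp) -> no flip
Dir S: first cell '.' (not opp) -> no flip
Dir SE: first cell '.' (not opp) -> no flip

Answer: (4,3) (4,4)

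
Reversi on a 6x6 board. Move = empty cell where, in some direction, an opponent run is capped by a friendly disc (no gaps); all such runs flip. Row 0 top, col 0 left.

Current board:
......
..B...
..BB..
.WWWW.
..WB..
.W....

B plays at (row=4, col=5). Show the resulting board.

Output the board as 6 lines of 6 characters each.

Answer: ......
..B...
..BB..
.WWWB.
..WB.B
.W....

Derivation:
Place B at (4,5); scan 8 dirs for brackets.
Dir NW: opp run (3,4) capped by B -> flip
Dir N: first cell '.' (not opp) -> no flip
Dir NE: edge -> no flip
Dir W: first cell '.' (not opp) -> no flip
Dir E: edge -> no flip
Dir SW: first cell '.' (not opp) -> no flip
Dir S: first cell '.' (not opp) -> no flip
Dir SE: edge -> no flip
All flips: (3,4)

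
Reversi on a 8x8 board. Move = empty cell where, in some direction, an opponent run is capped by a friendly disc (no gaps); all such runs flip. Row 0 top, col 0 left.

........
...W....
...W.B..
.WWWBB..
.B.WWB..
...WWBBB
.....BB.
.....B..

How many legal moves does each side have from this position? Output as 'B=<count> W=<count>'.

Answer: B=10 W=10

Derivation:
-- B to move --
(0,2): no bracket -> illegal
(0,3): no bracket -> illegal
(0,4): no bracket -> illegal
(1,2): flips 1 -> legal
(1,4): flips 2 -> legal
(2,0): no bracket -> illegal
(2,1): flips 4 -> legal
(2,2): flips 2 -> legal
(2,4): no bracket -> illegal
(3,0): flips 3 -> legal
(4,0): no bracket -> illegal
(4,2): flips 2 -> legal
(5,2): flips 3 -> legal
(6,2): flips 2 -> legal
(6,3): flips 1 -> legal
(6,4): flips 2 -> legal
B mobility = 10
-- W to move --
(1,4): no bracket -> illegal
(1,5): no bracket -> illegal
(1,6): flips 2 -> legal
(2,4): flips 1 -> legal
(2,6): flips 1 -> legal
(3,0): no bracket -> illegal
(3,6): flips 3 -> legal
(4,0): no bracket -> illegal
(4,2): no bracket -> illegal
(4,6): flips 1 -> legal
(4,7): no bracket -> illegal
(5,0): flips 1 -> legal
(5,1): flips 1 -> legal
(5,2): no bracket -> illegal
(6,4): no bracket -> illegal
(6,7): flips 3 -> legal
(7,4): no bracket -> illegal
(7,6): flips 1 -> legal
(7,7): flips 2 -> legal
W mobility = 10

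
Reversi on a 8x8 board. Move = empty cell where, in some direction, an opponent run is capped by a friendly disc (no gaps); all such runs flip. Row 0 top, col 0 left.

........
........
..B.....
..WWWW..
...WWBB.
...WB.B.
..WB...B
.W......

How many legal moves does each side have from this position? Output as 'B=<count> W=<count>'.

-- B to move --
(2,1): flips 2 -> legal
(2,3): flips 4 -> legal
(2,4): flips 3 -> legal
(2,5): flips 1 -> legal
(2,6): no bracket -> illegal
(3,1): no bracket -> illegal
(3,6): no bracket -> illegal
(4,1): no bracket -> illegal
(4,2): flips 3 -> legal
(5,1): no bracket -> illegal
(5,2): flips 1 -> legal
(5,5): flips 2 -> legal
(6,0): no bracket -> illegal
(6,1): flips 1 -> legal
(6,4): no bracket -> illegal
(7,0): no bracket -> illegal
(7,2): no bracket -> illegal
(7,3): no bracket -> illegal
B mobility = 8
-- W to move --
(1,1): flips 1 -> legal
(1,2): flips 1 -> legal
(1,3): no bracket -> illegal
(2,1): no bracket -> illegal
(2,3): no bracket -> illegal
(3,1): no bracket -> illegal
(3,6): no bracket -> illegal
(3,7): no bracket -> illegal
(4,7): flips 2 -> legal
(5,2): no bracket -> illegal
(5,5): flips 2 -> legal
(5,7): flips 1 -> legal
(6,4): flips 2 -> legal
(6,5): flips 1 -> legal
(6,6): no bracket -> illegal
(7,2): no bracket -> illegal
(7,3): flips 1 -> legal
(7,4): no bracket -> illegal
(7,6): no bracket -> illegal
(7,7): no bracket -> illegal
W mobility = 8

Answer: B=8 W=8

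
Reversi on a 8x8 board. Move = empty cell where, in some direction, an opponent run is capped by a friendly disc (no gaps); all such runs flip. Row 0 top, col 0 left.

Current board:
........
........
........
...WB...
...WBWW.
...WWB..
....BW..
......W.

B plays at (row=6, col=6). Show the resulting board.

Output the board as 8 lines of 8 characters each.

Place B at (6,6); scan 8 dirs for brackets.
Dir NW: first cell 'B' (not opp) -> no flip
Dir N: first cell '.' (not opp) -> no flip
Dir NE: first cell '.' (not opp) -> no flip
Dir W: opp run (6,5) capped by B -> flip
Dir E: first cell '.' (not opp) -> no flip
Dir SW: first cell '.' (not opp) -> no flip
Dir S: opp run (7,6), next=edge -> no flip
Dir SE: first cell '.' (not opp) -> no flip
All flips: (6,5)

Answer: ........
........
........
...WB...
...WBWW.
...WWB..
....BBB.
......W.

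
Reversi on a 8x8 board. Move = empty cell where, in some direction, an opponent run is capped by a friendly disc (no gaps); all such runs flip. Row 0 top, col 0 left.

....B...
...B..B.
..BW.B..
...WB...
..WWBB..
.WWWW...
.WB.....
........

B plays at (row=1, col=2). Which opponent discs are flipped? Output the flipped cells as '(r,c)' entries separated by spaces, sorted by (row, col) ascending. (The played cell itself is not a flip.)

Dir NW: first cell '.' (not opp) -> no flip
Dir N: first cell '.' (not opp) -> no flip
Dir NE: first cell '.' (not opp) -> no flip
Dir W: first cell '.' (not opp) -> no flip
Dir E: first cell 'B' (not opp) -> no flip
Dir SW: first cell '.' (not opp) -> no flip
Dir S: first cell 'B' (not opp) -> no flip
Dir SE: opp run (2,3) capped by B -> flip

Answer: (2,3)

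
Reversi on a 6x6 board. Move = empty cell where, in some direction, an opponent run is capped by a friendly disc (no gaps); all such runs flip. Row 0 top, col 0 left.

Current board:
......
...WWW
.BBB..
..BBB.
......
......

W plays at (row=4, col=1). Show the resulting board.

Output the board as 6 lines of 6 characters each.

Answer: ......
...WWW
.BBW..
..WBB.
.W....
......

Derivation:
Place W at (4,1); scan 8 dirs for brackets.
Dir NW: first cell '.' (not opp) -> no flip
Dir N: first cell '.' (not opp) -> no flip
Dir NE: opp run (3,2) (2,3) capped by W -> flip
Dir W: first cell '.' (not opp) -> no flip
Dir E: first cell '.' (not opp) -> no flip
Dir SW: first cell '.' (not opp) -> no flip
Dir S: first cell '.' (not opp) -> no flip
Dir SE: first cell '.' (not opp) -> no flip
All flips: (2,3) (3,2)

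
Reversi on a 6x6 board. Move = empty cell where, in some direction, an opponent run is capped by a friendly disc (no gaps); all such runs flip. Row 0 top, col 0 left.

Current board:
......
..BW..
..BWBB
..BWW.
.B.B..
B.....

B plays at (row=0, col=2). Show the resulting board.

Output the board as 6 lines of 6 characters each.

Place B at (0,2); scan 8 dirs for brackets.
Dir NW: edge -> no flip
Dir N: edge -> no flip
Dir NE: edge -> no flip
Dir W: first cell '.' (not opp) -> no flip
Dir E: first cell '.' (not opp) -> no flip
Dir SW: first cell '.' (not opp) -> no flip
Dir S: first cell 'B' (not opp) -> no flip
Dir SE: opp run (1,3) capped by B -> flip
All flips: (1,3)

Answer: ..B...
..BB..
..BWBB
..BWW.
.B.B..
B.....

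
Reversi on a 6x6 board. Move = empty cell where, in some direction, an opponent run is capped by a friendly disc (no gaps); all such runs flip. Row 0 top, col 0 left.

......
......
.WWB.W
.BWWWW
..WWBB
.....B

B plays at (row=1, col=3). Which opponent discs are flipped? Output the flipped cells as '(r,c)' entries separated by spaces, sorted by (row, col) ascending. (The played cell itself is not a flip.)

Dir NW: first cell '.' (not opp) -> no flip
Dir N: first cell '.' (not opp) -> no flip
Dir NE: first cell '.' (not opp) -> no flip
Dir W: first cell '.' (not opp) -> no flip
Dir E: first cell '.' (not opp) -> no flip
Dir SW: opp run (2,2) capped by B -> flip
Dir S: first cell 'B' (not opp) -> no flip
Dir SE: first cell '.' (not opp) -> no flip

Answer: (2,2)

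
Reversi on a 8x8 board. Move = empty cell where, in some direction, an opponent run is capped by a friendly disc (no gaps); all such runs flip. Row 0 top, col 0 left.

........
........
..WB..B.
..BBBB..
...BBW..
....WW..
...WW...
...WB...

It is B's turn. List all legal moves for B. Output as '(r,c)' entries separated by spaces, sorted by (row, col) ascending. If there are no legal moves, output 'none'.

Answer: (1,1) (1,2) (2,1) (4,6) (5,2) (5,6) (6,5) (6,6) (7,2)

Derivation:
(1,1): flips 1 -> legal
(1,2): flips 1 -> legal
(1,3): no bracket -> illegal
(2,1): flips 1 -> legal
(3,1): no bracket -> illegal
(3,6): no bracket -> illegal
(4,6): flips 1 -> legal
(5,2): flips 1 -> legal
(5,3): no bracket -> illegal
(5,6): flips 1 -> legal
(6,2): no bracket -> illegal
(6,5): flips 3 -> legal
(6,6): flips 1 -> legal
(7,2): flips 1 -> legal
(7,5): no bracket -> illegal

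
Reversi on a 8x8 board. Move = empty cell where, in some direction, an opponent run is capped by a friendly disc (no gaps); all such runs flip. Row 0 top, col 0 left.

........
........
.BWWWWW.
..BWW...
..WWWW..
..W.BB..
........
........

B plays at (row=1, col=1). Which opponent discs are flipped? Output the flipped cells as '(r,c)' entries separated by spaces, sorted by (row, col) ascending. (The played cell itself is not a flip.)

Answer: (2,2) (3,3) (4,4)

Derivation:
Dir NW: first cell '.' (not opp) -> no flip
Dir N: first cell '.' (not opp) -> no flip
Dir NE: first cell '.' (not opp) -> no flip
Dir W: first cell '.' (not opp) -> no flip
Dir E: first cell '.' (not opp) -> no flip
Dir SW: first cell '.' (not opp) -> no flip
Dir S: first cell 'B' (not opp) -> no flip
Dir SE: opp run (2,2) (3,3) (4,4) capped by B -> flip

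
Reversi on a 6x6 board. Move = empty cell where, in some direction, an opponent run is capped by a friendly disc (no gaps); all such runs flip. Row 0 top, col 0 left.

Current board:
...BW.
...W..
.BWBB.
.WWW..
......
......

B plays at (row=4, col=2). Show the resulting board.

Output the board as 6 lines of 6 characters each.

Answer: ...BW.
...W..
.BWBB.
.WWB..
..B...
......

Derivation:
Place B at (4,2); scan 8 dirs for brackets.
Dir NW: opp run (3,1), next='.' -> no flip
Dir N: opp run (3,2) (2,2), next='.' -> no flip
Dir NE: opp run (3,3) capped by B -> flip
Dir W: first cell '.' (not opp) -> no flip
Dir E: first cell '.' (not opp) -> no flip
Dir SW: first cell '.' (not opp) -> no flip
Dir S: first cell '.' (not opp) -> no flip
Dir SE: first cell '.' (not opp) -> no flip
All flips: (3,3)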